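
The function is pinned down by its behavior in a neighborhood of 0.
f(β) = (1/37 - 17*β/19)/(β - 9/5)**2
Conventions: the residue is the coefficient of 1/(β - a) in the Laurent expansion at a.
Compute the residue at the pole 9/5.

At the order-2 pole 9/5 set g(β) = (β - (9/5))^2*f(β) = 1/37 - 17*β/19.
Order-2 pole: residue = g'(a); g'(9/5) = -17/19, so the residue is -17/19.

The residue is -17/19.


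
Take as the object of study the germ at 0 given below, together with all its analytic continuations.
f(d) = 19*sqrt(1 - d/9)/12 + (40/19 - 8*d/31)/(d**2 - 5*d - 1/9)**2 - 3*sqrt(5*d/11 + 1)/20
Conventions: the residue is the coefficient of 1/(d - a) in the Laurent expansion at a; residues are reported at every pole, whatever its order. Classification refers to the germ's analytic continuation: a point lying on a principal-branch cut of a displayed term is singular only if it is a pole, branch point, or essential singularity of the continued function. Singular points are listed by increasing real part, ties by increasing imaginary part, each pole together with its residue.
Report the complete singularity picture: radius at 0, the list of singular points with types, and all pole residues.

Denominator factor (d**2 - 5*d - 1/9)^2: discriminant 229/9, real irrational roots 5/2 + (1/6)*sqrt(229) and 5/2 - (1/6)*sqrt(229); poles of order 2, moduli 5/2 + (1/6)*sqrt(229) and -5/2 + (1/6)*sqrt(229).
Branch term (-3/20)*sqrt(1 - d/(-11/5)): its argument vanishes at d = -11/5, a square-root branch point, modulus 11/5.
Branch term (19/12)*sqrt(1 - d/(9)): its argument vanishes at d = 9, a square-root branch point, modulus 9.
The radius of convergence is the smallest modulus among the singular points: -5/2 + (1/6)*sqrt(229).
The branch terms are analytic at 5/2 - (1/6)*sqrt(229) and contribute nothing to the residue; only the rational part matters.
The factor d**2 - 5*d - 1/9 splits as (d - a)(d - a') with a = 5/2 - (1/6)*sqrt(229), a' = 5/2 + (1/6)*sqrt(229). At the order-2 pole a set g(d) = (d - a)^2*(rational part) = [40/19 - 8*d/31] / (d - a')^2.
Order-2 pole: residue = g'(a); g'(5/2 - (1/6)*sqrt(229)) = (46440/30887749)*sqrt(229), so the residue is (46440/30887749)*sqrt(229).
The branch terms are analytic at 5/2 + (1/6)*sqrt(229) and contribute nothing to the residue; only the rational part matters.
The factor d**2 - 5*d - 1/9 splits as (d - a)(d - a') with a = 5/2 + (1/6)*sqrt(229), a' = 5/2 - (1/6)*sqrt(229). At the order-2 pole a set g(d) = (d - a)^2*(rational part) = [40/19 - 8*d/31] / (d - a')^2.
Order-2 pole: residue = g'(a); g'(5/2 + (1/6)*sqrt(229)) = -(46440/30887749)*sqrt(229), so the residue is -(46440/30887749)*sqrt(229).
List the singular points by increasing real part (a conjugate pair: the negative imaginary part first).

Radius of convergence at 0: -5/2 + (1/6)*sqrt(229).
At -11/5: an algebraic (square-root) branch point.
At 5/2 - (1/6)*sqrt(229): a pole of order 2; residue (46440/30887749)*sqrt(229).
At 5/2 + (1/6)*sqrt(229): a pole of order 2; residue -(46440/30887749)*sqrt(229).
At 9: an algebraic (square-root) branch point.


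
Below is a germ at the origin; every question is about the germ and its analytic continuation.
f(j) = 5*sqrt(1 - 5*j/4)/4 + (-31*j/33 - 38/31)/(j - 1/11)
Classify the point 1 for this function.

Denominator factors: j - 1/11 = 10/11 at j = 1 — none vanishes.
Branch term sqrt(1 - j/(4/5)): argument at 1 is -1/4, nonzero, so 1 is not its branch point (a point on a principal cut is still regular for the continued germ).
So the germ continues analytically to 1.

The point is a regular point.


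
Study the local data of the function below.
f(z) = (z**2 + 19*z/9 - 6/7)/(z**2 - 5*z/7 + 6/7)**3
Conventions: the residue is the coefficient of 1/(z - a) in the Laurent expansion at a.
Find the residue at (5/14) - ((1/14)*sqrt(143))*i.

The factor z**2 - 5*z/7 + 6/7 splits as (z - a)(z - a') with a = (5/14) - ((1/14)*sqrt(143))*i, a' = (5/14) + ((1/14)*sqrt(143))*i. At the order-3 pole a set g(z) = (z - a)^3*f(z) = [z**2 + 19*z/9 - 6/7] / (z - a')^3.
Order-3 pole: residue = g''(a)/2; g''((5/14) - ((1/14)*sqrt(143))*i) = ((161896/8772621)*sqrt(143))*i, so the residue is ((80948/8772621)*sqrt(143))*i.

The residue is ((80948/8772621)*sqrt(143))*i.


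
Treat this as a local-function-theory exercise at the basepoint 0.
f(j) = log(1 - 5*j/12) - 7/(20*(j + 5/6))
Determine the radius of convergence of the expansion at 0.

The radius of convergence is 5/6.

Denominator factor (j + 5/6): pole of order 1 at -5/6, modulus 5/6.
Branch term (1)*log(1 - j/(12/5)): its argument vanishes at j = 12/5, a logarithmic branch point, modulus 12/5.
The radius of convergence is the smallest modulus among the singular points: 5/6.


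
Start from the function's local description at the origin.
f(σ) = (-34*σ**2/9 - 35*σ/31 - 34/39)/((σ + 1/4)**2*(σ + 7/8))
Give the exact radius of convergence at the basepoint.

The radius of convergence is 1/4.

Denominator factor (σ + 7/8): pole of order 1 at -7/8, modulus 7/8.
Denominator factor (σ + 1/4)^2: pole of order 2 at -1/4, modulus 1/4.
The radius of convergence is the smallest modulus among the singular points: 1/4.


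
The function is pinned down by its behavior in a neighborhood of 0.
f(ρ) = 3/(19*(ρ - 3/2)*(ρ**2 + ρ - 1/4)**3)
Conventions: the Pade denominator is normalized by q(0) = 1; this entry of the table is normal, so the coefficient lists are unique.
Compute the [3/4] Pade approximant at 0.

The Pade approximant has numerator coefficients [128/19, -67776/15257, 76992/15257, -44416/15257]; denominator coefficients [1, -64205/4818, 85281/1606, -24840/803, -318412/2409].

Taylor coefficients needed (expand at 0): a_0 = 128/19, a_1 = 256/3, a_2 = 134144/171, a_3 = 3143680/513, a_4 = 67002368/1539, a_5 = 1340342272/4617, a_6 = 25624985600/13851, a_7 = 473491996672/41553.
Write the denominator as Q(ρ) = 1 + q1*ρ + q2*ρ^2 + q3*ρ^3 + q4*ρ^4. Requiring Q*f - P = O(ρ^8) with deg P <= 3 kills the coefficients of ρ^4..ρ^7 in Q*f:
  ρ^4: a_4 + q1*a_3 + q2*a_2 + q3*a_1 + q4*a_0 = 0, i.e. 67002368/1539 + (3143680/513)*q1 + (134144/171)*q2 + (256/3)*q3 + (128/19)*q4 = 0.
  ρ^5: a_5 + q1*a_4 + q2*a_3 + q3*a_2 + q4*a_1 = 0, i.e. 1340342272/4617 + (67002368/1539)*q1 + (3143680/513)*q2 + (134144/171)*q3 + (256/3)*q4 = 0.
  ρ^6: a_6 + q1*a_5 + q2*a_4 + q3*a_3 + q4*a_2 = 0, i.e. 25624985600/13851 + (1340342272/4617)*q1 + (67002368/1539)*q2 + (3143680/513)*q3 + (134144/171)*q4 = 0.
  ρ^7: a_7 + q1*a_6 + q2*a_5 + q3*a_4 + q4*a_3 = 0, i.e. 473491996672/41553 + (25624985600/13851)*q1 + (1340342272/4617)*q2 + (67002368/1539)*q3 + (3143680/513)*q4 = 0.
Solving this linear system: q1 = -64205/4818, q2 = 85281/1606, q3 = -24840/803, q4 = -318412/2409.
The numerator is Q*f truncated at degree 3: P0 = a_0 = 128/19; P1 = a_1 + q1*a_0 = -67776/15257; P2 = a_2 + q1*a_1 + q2*a_0 = 76992/15257; P3 = a_3 + q1*a_2 + q2*a_1 + q3*a_0 = -44416/15257.


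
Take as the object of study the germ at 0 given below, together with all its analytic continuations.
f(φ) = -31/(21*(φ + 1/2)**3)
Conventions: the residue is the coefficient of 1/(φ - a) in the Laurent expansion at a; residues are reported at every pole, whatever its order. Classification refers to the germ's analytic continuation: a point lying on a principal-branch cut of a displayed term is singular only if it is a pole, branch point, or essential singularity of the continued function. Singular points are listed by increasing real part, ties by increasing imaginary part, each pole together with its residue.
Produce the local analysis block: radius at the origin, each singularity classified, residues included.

Radius of convergence at 0: 1/2.
At -1/2: a pole of order 3; residue 0.

Denominator factor (φ + 1/2)^3: pole of order 3 at -1/2, modulus 1/2.
The radius of convergence is the smallest modulus among the singular points: 1/2.
At the order-3 pole -1/2 set g(φ) = (φ - (-1/2))^3*f(φ) = -31/21.
Order-3 pole: residue = g''(a)/2; g''(-1/2) = 0, so the residue is 0.


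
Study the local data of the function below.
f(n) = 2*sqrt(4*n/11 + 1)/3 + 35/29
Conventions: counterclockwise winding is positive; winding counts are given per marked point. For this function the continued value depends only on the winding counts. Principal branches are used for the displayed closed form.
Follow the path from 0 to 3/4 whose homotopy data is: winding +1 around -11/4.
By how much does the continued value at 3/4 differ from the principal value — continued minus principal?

Continued minus principal equals -(4/33)*sqrt(154).

The rational part is single-valued and drops out of the difference; each branch term changes only by its own monodromy.
(2/3)*sqrt(1 - n/(-11/4)): winding +1 is odd, the square root flips sign, contributing -2*(2/3)*sqrt(1 - (3/4)/(-11/4)) = -2*(2/3)*sqrt(14/11) = -(4/33)*sqrt(154).
Summing the contributions at n = 3/4 gives -(4/33)*sqrt(154).


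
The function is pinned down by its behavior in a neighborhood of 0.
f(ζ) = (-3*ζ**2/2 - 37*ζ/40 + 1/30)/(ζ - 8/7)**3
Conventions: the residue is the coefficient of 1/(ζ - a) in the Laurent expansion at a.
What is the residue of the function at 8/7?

At the order-3 pole 8/7 set g(ζ) = (ζ - (8/7))^3*f(ζ) = -3*ζ**2/2 - 37*ζ/40 + 1/30.
Order-3 pole: residue = g''(a)/2; g''(8/7) = -3, so the residue is -3/2.

The residue is -3/2.


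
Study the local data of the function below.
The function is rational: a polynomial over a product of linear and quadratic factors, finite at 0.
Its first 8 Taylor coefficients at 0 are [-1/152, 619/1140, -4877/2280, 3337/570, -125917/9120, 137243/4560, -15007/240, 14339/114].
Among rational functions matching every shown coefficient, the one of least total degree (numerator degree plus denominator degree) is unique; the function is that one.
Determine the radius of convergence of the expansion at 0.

No rational of total degree below 5 reproduces all 8 coefficients; solving the [1/4] Pade equations on them gives f(κ) = (31*κ/15 - 1/38)/(κ**2 + 4*κ + 2)**2, whose expansion matches every shown term.
Denominator factor (κ**2 + 4*κ + 2)^2: discriminant 8, real irrational roots -2 + sqrt(2) and -2 - sqrt(2); poles of order 2, moduli 2 - sqrt(2) and 2 + sqrt(2).
The radius of convergence is the smallest modulus among the singular points: 2 - sqrt(2).

The radius of convergence is 2 - sqrt(2).


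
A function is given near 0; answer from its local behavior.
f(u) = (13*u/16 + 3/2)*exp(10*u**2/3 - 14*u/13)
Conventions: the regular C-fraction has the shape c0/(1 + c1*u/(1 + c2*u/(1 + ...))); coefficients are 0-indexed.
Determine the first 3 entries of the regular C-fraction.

The regular C-fraction coefficients are [3/2, 167/312, 296255/52104].

Taylor coefficients (expand at 0): a_0 = 3/2, a_1 = -167/208, a_2 = 6753/1352.
c0 = a_0 = 3/2. Peel one level at a time: if S = 1 + c*u/S' with S'(0) = 1, then c is the u-coefficient of S and S' = c*u/(S - 1).
S_1 = c0/f = 1 + (167/312)*u + (-296255/97344)*u^2 + ...; c1 = 167/312.
S_2 = c1*u/(S_1 - 1) = 1 + (296255/52104)*u + ...; c2 = 296255/52104.


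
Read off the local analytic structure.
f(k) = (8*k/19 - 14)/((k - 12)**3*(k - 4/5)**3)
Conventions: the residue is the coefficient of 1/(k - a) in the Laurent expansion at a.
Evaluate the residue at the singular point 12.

At the order-3 pole 12 set g(k) = (k - (12))^3*f(k) = (8*k/19 - 14)/(k - 4/5)**3.
Order-3 pole: residue = g''(a)/2; g''(12) = -1006875/1307987968, so the residue is -1006875/2615975936.

The residue is -1006875/2615975936.


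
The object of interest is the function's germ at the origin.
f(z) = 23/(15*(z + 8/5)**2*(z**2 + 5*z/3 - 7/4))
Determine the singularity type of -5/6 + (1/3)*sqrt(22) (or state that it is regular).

The denominator factor z**2 + 5*z/3 - 7/4 vanishes at -5/6 + (1/3)*sqrt(22) and appears to the power 1; the numerator there equals 23/15, nonzero, and no other factor vanishes.
Hence a pole whose order is the multiplicity, 1.

The point is a pole of order 1.


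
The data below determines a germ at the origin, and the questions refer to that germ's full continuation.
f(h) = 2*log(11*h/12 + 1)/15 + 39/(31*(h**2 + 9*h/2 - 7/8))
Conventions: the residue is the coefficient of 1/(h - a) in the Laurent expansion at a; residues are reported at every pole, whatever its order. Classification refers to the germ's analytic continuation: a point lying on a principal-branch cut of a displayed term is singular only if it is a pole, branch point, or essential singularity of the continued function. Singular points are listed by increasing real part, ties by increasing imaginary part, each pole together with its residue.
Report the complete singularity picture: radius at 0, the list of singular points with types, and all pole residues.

Radius of convergence at 0: -9/4 + (1/4)*sqrt(95).
At -9/4 - (1/4)*sqrt(95): a pole of order 1; residue -(78/2945)*sqrt(95).
At -12/11: a logarithmic branch point.
At -9/4 + (1/4)*sqrt(95): a pole of order 1; residue (78/2945)*sqrt(95).

Denominator factor (h**2 + 9*h/2 - 7/8): discriminant 95/4, real irrational roots -9/4 + (1/4)*sqrt(95) and -9/4 - (1/4)*sqrt(95); poles of order 1, moduli -9/4 + (1/4)*sqrt(95) and 9/4 + (1/4)*sqrt(95).
Branch term (2/15)*log(1 - h/(-12/11)): its argument vanishes at h = -12/11, a logarithmic branch point, modulus 12/11.
The radius of convergence is the smallest modulus among the singular points: -9/4 + (1/4)*sqrt(95).
The branch term is analytic at -9/4 - (1/4)*sqrt(95) and contributes nothing to the residue; only the rational part matters.
The factor h**2 + 9*h/2 - 7/8 splits as (h - a)(h - a') with a = -9/4 - (1/4)*sqrt(95), a' = -9/4 + (1/4)*sqrt(95). At the order-1 pole a set g(h) = (h - a)*(rational part) = [39/31] / (h - a').
Simple pole: residue = g(a) at a = -9/4 - (1/4)*sqrt(95), which is -(78/2945)*sqrt(95).
The branch term is analytic at -9/4 + (1/4)*sqrt(95) and contributes nothing to the residue; only the rational part matters.
The factor h**2 + 9*h/2 - 7/8 splits as (h - a)(h - a') with a = -9/4 + (1/4)*sqrt(95), a' = -9/4 - (1/4)*sqrt(95). At the order-1 pole a set g(h) = (h - a)*(rational part) = [39/31] / (h - a').
Simple pole: residue = g(a) at a = -9/4 + (1/4)*sqrt(95), which is (78/2945)*sqrt(95).
List the singular points by increasing real part (a conjugate pair: the negative imaginary part first).


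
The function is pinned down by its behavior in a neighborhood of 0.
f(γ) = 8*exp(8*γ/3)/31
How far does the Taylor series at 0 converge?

The radius of convergence is infinite.

The factor exp(8*γ/3) is entire and contributes no finite singular point.
The polynomial part has no poles.
No finite singular points: the Taylor series at 0 converges everywhere.


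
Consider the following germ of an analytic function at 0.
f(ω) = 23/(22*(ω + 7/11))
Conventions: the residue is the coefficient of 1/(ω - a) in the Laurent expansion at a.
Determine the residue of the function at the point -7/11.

The residue is 23/22.

At the order-1 pole -7/11 set g(ω) = (ω - (-7/11))*f(ω) = 23/22.
Simple pole: residue = g(a) at a = -7/11, which is 23/22.


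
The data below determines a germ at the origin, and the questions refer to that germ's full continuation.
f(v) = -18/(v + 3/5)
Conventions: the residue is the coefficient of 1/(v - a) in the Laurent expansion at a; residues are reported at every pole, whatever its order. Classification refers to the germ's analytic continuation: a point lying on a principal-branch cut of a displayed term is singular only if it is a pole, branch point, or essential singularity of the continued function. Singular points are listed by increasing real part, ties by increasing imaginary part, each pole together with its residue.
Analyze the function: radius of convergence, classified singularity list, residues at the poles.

Denominator factor (v + 3/5): pole of order 1 at -3/5, modulus 3/5.
The radius of convergence is the smallest modulus among the singular points: 3/5.
At the order-1 pole -3/5 set g(v) = (v - (-3/5))*f(v) = -18.
Simple pole: residue = g(a) at a = -3/5, which is -18.

Radius of convergence at 0: 3/5.
At -3/5: a pole of order 1; residue -18.


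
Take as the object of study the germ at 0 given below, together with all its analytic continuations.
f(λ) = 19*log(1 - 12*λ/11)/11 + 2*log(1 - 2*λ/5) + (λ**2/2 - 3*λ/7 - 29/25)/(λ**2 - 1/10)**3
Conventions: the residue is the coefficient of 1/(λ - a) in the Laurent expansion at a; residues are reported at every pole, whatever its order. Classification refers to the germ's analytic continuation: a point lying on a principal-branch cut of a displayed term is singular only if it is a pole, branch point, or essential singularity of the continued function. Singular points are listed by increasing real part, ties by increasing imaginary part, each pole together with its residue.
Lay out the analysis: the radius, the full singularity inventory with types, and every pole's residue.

Radius of convergence at 0: (1/10)*sqrt(10).
At -(1/10)*sqrt(10): a pole of order 3; residue (353/16)*sqrt(10).
At (1/10)*sqrt(10): a pole of order 3; residue -(353/16)*sqrt(10).
At 11/12: a logarithmic branch point.
At 5/2: a logarithmic branch point.

Denominator factor (λ**2 - 1/10)^3: discriminant 2/5, real irrational roots (1/10)*sqrt(10) and -(1/10)*sqrt(10); poles of order 3, moduli (1/10)*sqrt(10) and (1/10)*sqrt(10).
Branch term (2)*log(1 - λ/(5/2)): its argument vanishes at λ = 5/2, a logarithmic branch point, modulus 5/2.
Branch term (19/11)*log(1 - λ/(11/12)): its argument vanishes at λ = 11/12, a logarithmic branch point, modulus 11/12.
The radius of convergence is the smallest modulus among the singular points: (1/10)*sqrt(10).
The branch terms are analytic at -(1/10)*sqrt(10) and contribute nothing to the residue; only the rational part matters.
The factor λ**2 - 1/10 splits as (λ - a)(λ - a') with a = -(1/10)*sqrt(10), a' = (1/10)*sqrt(10). At the order-3 pole a set g(λ) = (λ - a)^3*(rational part) = [λ**2/2 - 3*λ/7 - 29/25] / (λ - a')^3.
Order-3 pole: residue = g''(a)/2; g''(-(1/10)*sqrt(10)) = (353/8)*sqrt(10), so the residue is (353/16)*sqrt(10).
The branch terms are analytic at (1/10)*sqrt(10) and contribute nothing to the residue; only the rational part matters.
The factor λ**2 - 1/10 splits as (λ - a)(λ - a') with a = (1/10)*sqrt(10), a' = -(1/10)*sqrt(10). At the order-3 pole a set g(λ) = (λ - a)^3*(rational part) = [λ**2/2 - 3*λ/7 - 29/25] / (λ - a')^3.
Order-3 pole: residue = g''(a)/2; g''((1/10)*sqrt(10)) = -(353/8)*sqrt(10), so the residue is -(353/16)*sqrt(10).
List the singular points by increasing real part (a conjugate pair: the negative imaginary part first).


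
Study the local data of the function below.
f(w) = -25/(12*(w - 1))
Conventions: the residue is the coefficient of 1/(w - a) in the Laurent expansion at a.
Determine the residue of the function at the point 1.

The residue is -25/12.

At the order-1 pole 1 set g(w) = (w - (1))*f(w) = -25/12.
Simple pole: residue = g(a) at a = 1, which is -25/12.


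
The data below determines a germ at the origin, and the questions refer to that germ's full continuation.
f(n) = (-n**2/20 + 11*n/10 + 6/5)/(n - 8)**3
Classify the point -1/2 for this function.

The point is a regular point.

Denominator factors: n - 8 = -17/2 at n = -1/2 — none vanishes.
So the germ continues analytically to -1/2.


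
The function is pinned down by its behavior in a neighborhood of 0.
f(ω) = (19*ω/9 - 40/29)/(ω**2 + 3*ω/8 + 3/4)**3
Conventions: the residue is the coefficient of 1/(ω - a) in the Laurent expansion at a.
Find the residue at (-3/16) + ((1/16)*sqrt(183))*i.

The factor ω**2 + 3*ω/8 + 3/4 splits as (ω - a)(ω - a') with a = (-3/16) + ((1/16)*sqrt(183))*i, a' = (-3/16) - ((1/16)*sqrt(183))*i. At the order-3 pole a set g(ω) = (ω - a)^3*f(ω) = [19*ω/9 - 40/29] / (ω - a')^3.
Order-3 pole: residue = g''(a)/2; g''((-3/16) + ((1/16)*sqrt(183))*i) = ((20242432/177726123)*sqrt(183))*i, so the residue is ((10121216/177726123)*sqrt(183))*i.

The residue is ((10121216/177726123)*sqrt(183))*i.


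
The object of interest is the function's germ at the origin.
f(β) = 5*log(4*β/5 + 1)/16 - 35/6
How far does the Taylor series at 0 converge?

Branch term (5/16)*log(1 - β/(-5/4)): its argument vanishes at β = -5/4, a logarithmic branch point, modulus 5/4.
The radius of convergence is the smallest modulus among the singular points: 5/4.

The radius of convergence is 5/4.


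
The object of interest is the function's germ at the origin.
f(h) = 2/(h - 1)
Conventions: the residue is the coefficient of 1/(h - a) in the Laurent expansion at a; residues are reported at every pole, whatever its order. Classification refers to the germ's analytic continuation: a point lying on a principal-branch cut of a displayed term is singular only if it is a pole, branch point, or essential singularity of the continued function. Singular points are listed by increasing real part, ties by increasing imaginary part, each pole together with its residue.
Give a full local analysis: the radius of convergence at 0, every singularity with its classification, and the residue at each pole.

Radius of convergence at 0: 1.
At 1: a pole of order 1; residue 2.

Denominator factor (h - 1): pole of order 1 at 1, modulus 1.
The radius of convergence is the smallest modulus among the singular points: 1.
At the order-1 pole 1 set g(h) = (h - (1))*f(h) = 2.
Simple pole: residue = g(a) at a = 1, which is 2.


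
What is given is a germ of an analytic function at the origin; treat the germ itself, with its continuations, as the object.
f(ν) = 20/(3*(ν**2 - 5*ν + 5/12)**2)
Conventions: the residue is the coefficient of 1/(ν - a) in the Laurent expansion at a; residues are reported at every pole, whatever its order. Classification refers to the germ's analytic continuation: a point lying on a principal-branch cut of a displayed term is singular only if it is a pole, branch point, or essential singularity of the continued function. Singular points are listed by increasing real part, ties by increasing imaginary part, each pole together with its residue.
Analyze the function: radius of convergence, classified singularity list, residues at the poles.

Denominator factor (ν**2 - 5*ν + 5/12)^2: discriminant 70/3, real irrational roots 5/2 + (1/6)*sqrt(210) and 5/2 - (1/6)*sqrt(210); poles of order 2, moduli 5/2 + (1/6)*sqrt(210) and 5/2 - (1/6)*sqrt(210).
The radius of convergence is the smallest modulus among the singular points: 5/2 - (1/6)*sqrt(210).
The factor ν**2 - 5*ν + 5/12 splits as (ν - a)(ν - a') with a = 5/2 - (1/6)*sqrt(210), a' = 5/2 + (1/6)*sqrt(210). At the order-2 pole a set g(ν) = (ν - a)^2*f(ν) = [20/3] / (ν - a')^2.
Order-2 pole: residue = g'(a); g'(5/2 - (1/6)*sqrt(210)) = (2/245)*sqrt(210), so the residue is (2/245)*sqrt(210).
The factor ν**2 - 5*ν + 5/12 splits as (ν - a)(ν - a') with a = 5/2 + (1/6)*sqrt(210), a' = 5/2 - (1/6)*sqrt(210). At the order-2 pole a set g(ν) = (ν - a)^2*f(ν) = [20/3] / (ν - a')^2.
Order-2 pole: residue = g'(a); g'(5/2 + (1/6)*sqrt(210)) = -(2/245)*sqrt(210), so the residue is -(2/245)*sqrt(210).
List the singular points by increasing real part (a conjugate pair: the negative imaginary part first).

Radius of convergence at 0: 5/2 - (1/6)*sqrt(210).
At 5/2 - (1/6)*sqrt(210): a pole of order 2; residue (2/245)*sqrt(210).
At 5/2 + (1/6)*sqrt(210): a pole of order 2; residue -(2/245)*sqrt(210).


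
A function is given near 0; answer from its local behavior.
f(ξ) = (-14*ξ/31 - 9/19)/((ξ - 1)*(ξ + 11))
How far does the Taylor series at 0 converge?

Denominator factor (ξ + 11): pole of order 1 at -11, modulus 11.
Denominator factor (ξ - 1): pole of order 1 at 1, modulus 1.
The radius of convergence is the smallest modulus among the singular points: 1.

The radius of convergence is 1.


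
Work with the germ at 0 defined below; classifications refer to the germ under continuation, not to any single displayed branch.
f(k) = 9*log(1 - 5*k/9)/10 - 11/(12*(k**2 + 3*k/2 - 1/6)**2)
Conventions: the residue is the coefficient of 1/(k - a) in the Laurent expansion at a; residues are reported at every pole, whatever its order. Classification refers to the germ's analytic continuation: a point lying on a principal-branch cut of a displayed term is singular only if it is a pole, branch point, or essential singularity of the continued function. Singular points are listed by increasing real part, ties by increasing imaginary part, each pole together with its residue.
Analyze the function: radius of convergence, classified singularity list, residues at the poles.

Radius of convergence at 0: -3/4 + (1/12)*sqrt(105).
At -3/4 - (1/12)*sqrt(105): a pole of order 2; residue -(44/1225)*sqrt(105).
At -3/4 + (1/12)*sqrt(105): a pole of order 2; residue (44/1225)*sqrt(105).
At 9/5: a logarithmic branch point.


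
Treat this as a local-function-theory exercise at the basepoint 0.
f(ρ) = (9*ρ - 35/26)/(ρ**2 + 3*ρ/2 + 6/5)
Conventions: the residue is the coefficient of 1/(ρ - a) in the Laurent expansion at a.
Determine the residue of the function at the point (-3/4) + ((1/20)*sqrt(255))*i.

The factor ρ**2 + 3*ρ/2 + 6/5 splits as (ρ - a)(ρ - a') with a = (-3/4) + ((1/20)*sqrt(255))*i, a' = (-3/4) - ((1/20)*sqrt(255))*i. At the order-1 pole a set g(ρ) = (ρ - a)*f(ρ) = [9*ρ - 35/26] / (ρ - a').
Simple pole: residue = g(a) at a = (-3/4) + ((1/20)*sqrt(255))*i, which is (9/2) + ((421/1326)*sqrt(255))*i.

The residue is (9/2) + ((421/1326)*sqrt(255))*i.


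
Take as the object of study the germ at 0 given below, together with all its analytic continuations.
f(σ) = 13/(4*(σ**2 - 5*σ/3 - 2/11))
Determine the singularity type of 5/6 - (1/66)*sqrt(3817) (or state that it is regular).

The point is a pole of order 1.

The denominator factor σ**2 - 5*σ/3 - 2/11 vanishes at 5/6 - (1/66)*sqrt(3817) and appears to the power 1; the numerator there equals 13/4, nonzero, and no other factor vanishes.
Hence a pole whose order is the multiplicity, 1.


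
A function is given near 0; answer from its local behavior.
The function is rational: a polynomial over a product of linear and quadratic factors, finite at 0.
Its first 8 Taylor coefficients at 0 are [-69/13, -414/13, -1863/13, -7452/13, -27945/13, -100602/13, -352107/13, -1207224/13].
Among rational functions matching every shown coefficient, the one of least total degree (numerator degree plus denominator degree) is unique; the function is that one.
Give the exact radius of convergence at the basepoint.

The radius of convergence is 1/3.

No rational of total degree below 2 reproduces all 8 coefficients; solving the [0/2] Pade equations on them gives f(y) = -23/(39*(y - 1/3)**2), whose expansion matches every shown term.
Denominator factor (y - 1/3)^2: pole of order 2 at 1/3, modulus 1/3.
The radius of convergence is the smallest modulus among the singular points: 1/3.


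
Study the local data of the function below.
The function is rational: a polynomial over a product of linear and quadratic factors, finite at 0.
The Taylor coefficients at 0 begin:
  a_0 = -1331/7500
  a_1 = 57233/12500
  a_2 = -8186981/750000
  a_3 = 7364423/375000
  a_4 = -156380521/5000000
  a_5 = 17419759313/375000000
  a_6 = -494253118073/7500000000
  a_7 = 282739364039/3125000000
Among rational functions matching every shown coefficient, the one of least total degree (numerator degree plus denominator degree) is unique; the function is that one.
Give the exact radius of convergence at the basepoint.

No rational of total degree below 5 reproduces all 8 coefficients; solving the [2/3] Pade equations on them gives f(d) = (8*d**2/3 + 3*d - 2/15)/(d + 10/11)**3, whose expansion matches every shown term.
Denominator factor (d + 10/11)^3: pole of order 3 at -10/11, modulus 10/11.
The radius of convergence is the smallest modulus among the singular points: 10/11.

The radius of convergence is 10/11.


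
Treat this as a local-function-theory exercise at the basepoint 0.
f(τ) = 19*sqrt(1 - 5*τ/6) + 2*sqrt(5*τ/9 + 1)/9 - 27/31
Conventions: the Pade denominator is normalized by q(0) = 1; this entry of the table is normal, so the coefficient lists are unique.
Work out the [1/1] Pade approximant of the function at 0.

The Pade approximant has numerator coefficients [5120/279, -19986385/1704132]; denominator coefficients [1, -7735/36648].

Taylor coefficients needed (expand at 0): a_0 = 5120/279, a_1 = -2545/324, a_2 = -38675/23328.
Write the denominator as Q(τ) = 1 + q1*τ. Requiring Q*f - P = O(τ^3) with deg P <= 1 kills the coefficients of τ^2..τ^2 in Q*f:
  τ^2: a_2 + q1*a_1 = 0, i.e. -38675/23328 + (-2545/324)*q1 = 0.
Solving this linear system: q1 = -7735/36648.
The numerator is Q*f truncated at degree 1: P0 = a_0 = 5120/279; P1 = a_1 + q1*a_0 = -19986385/1704132.


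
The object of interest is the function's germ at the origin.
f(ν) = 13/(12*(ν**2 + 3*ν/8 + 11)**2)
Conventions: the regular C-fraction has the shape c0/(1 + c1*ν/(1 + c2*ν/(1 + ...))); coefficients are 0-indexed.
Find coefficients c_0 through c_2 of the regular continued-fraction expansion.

Taylor coefficients (expand at 0): a_0 = 13/1452, a_1 = -13/21296, a_2 = -17953/11244288.
c0 = a_0 = 13/1452. Peel one level at a time: if S = 1 + c*ν/S' with S'(0) = 1, then c is the ν-coefficient of S and S' = c*ν/(S - 1).
S_1 = c0/f = 1 + (3/44)*ν + (1417/7744)*ν^2 + ...; c1 = 3/44.
S_2 = c1*ν/(S_1 - 1) = 1 + (-1417/528)*ν + ...; c2 = -1417/528.

The regular C-fraction coefficients are [13/1452, 3/44, -1417/528].


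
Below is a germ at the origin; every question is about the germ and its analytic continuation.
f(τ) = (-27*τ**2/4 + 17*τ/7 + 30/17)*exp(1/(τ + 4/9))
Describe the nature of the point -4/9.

The point is an essential singularity.

The exponent 1/(τ - (-4/9)) has a pole at -4/9, so exp(1/(τ - (-4/9))) takes every nonzero value near it: an essential singularity (not a pole of any order).


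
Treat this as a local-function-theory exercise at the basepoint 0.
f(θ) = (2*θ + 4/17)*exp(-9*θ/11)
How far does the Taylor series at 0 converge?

The radius of convergence is infinite.

The factor exp(-9*θ/11) is entire and contributes no finite singular point.
The polynomial part has no poles.
No finite singular points: the Taylor series at 0 converges everywhere.


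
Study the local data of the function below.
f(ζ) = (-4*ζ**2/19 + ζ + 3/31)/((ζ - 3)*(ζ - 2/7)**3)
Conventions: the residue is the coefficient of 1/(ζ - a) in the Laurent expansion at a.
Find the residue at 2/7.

The residue is -242844/4039951.

At the order-3 pole 2/7 set g(ζ) = (ζ - (2/7))^3*f(ζ) = (-4*ζ**2/19 + ζ + 3/31)/(ζ - 3).
Order-3 pole: residue = g''(a)/2; g''(2/7) = -485688/4039951, so the residue is -242844/4039951.


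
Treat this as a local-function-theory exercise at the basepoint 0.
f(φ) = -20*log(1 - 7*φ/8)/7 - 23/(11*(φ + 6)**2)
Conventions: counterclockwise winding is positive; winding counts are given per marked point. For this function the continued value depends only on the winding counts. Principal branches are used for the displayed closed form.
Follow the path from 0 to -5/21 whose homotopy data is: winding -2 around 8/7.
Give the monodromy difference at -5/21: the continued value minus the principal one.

The rational part is single-valued and drops out of the difference; each branch term changes only by its own monodromy.
(-20/7)*log(1 - φ/(8/7)): each positive loop around 8/7 adds 2*pi*i to the log, so winding -2 contributes (-20/7)*(-2)*2*pi*i = (80/7)*pi*i.
Summing the contributions at φ = -5/21 gives (80/7)*pi*i.

Continued minus principal equals (80/7)*pi*i.


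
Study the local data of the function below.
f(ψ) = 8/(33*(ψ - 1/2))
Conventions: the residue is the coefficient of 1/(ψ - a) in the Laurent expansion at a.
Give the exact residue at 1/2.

The residue is 8/33.

At the order-1 pole 1/2 set g(ψ) = (ψ - (1/2))*f(ψ) = 8/33.
Simple pole: residue = g(a) at a = 1/2, which is 8/33.


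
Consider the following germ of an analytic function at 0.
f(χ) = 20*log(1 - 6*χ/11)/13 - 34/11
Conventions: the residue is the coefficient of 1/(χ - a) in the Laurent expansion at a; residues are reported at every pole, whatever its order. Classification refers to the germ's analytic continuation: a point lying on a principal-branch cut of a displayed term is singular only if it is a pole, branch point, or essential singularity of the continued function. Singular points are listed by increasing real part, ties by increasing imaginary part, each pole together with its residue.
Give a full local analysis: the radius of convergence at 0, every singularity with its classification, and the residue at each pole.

Branch term (20/13)*log(1 - χ/(11/6)): its argument vanishes at χ = 11/6, a logarithmic branch point, modulus 11/6.
The radius of convergence is the smallest modulus among the singular points: 11/6.

Radius of convergence at 0: 11/6.
At 11/6: a logarithmic branch point.


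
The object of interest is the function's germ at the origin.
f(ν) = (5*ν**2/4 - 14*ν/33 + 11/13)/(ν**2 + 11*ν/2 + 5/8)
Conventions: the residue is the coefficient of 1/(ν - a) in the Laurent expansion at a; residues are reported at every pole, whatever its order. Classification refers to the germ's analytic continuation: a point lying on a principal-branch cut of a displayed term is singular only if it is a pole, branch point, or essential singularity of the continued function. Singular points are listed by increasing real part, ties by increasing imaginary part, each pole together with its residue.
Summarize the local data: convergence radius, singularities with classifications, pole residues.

Denominator factor (ν**2 + 11*ν/2 + 5/8): discriminant 111/4, real irrational roots -11/4 + (1/4)*sqrt(111) and -11/4 - (1/4)*sqrt(111); poles of order 1, moduli 11/4 - (1/4)*sqrt(111) and 11/4 + (1/4)*sqrt(111).
The radius of convergence is the smallest modulus among the singular points: 11/4 - (1/4)*sqrt(111).
The factor ν**2 + 11*ν/2 + 5/8 splits as (ν - a)(ν - a') with a = -11/4 - (1/4)*sqrt(111), a' = -11/4 + (1/4)*sqrt(111). At the order-1 pole a set g(ν) = (ν - a)*f(ν) = [5*ν**2/4 - 14*ν/33 + 11/13] / (ν - a').
Simple pole: residue = g(a) at a = -11/4 - (1/4)*sqrt(111), which is -1927/528 - (6283/17316)*sqrt(111).
The factor ν**2 + 11*ν/2 + 5/8 splits as (ν - a)(ν - a') with a = -11/4 + (1/4)*sqrt(111), a' = -11/4 - (1/4)*sqrt(111). At the order-1 pole a set g(ν) = (ν - a)*f(ν) = [5*ν**2/4 - 14*ν/33 + 11/13] / (ν - a').
Simple pole: residue = g(a) at a = -11/4 + (1/4)*sqrt(111), which is -1927/528 + (6283/17316)*sqrt(111).
List the singular points by increasing real part (a conjugate pair: the negative imaginary part first).

Radius of convergence at 0: 11/4 - (1/4)*sqrt(111).
At -11/4 - (1/4)*sqrt(111): a pole of order 1; residue -1927/528 - (6283/17316)*sqrt(111).
At -11/4 + (1/4)*sqrt(111): a pole of order 1; residue -1927/528 + (6283/17316)*sqrt(111).


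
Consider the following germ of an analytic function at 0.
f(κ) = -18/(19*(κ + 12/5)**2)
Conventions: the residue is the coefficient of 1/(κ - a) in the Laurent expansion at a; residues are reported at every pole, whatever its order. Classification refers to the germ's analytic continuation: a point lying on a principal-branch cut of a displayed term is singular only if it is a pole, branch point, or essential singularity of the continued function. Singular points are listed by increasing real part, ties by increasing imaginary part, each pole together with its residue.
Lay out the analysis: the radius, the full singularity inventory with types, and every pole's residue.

Radius of convergence at 0: 12/5.
At -12/5: a pole of order 2; residue 0.

Denominator factor (κ + 12/5)^2: pole of order 2 at -12/5, modulus 12/5.
The radius of convergence is the smallest modulus among the singular points: 12/5.
At the order-2 pole -12/5 set g(κ) = (κ - (-12/5))^2*f(κ) = -18/19.
Order-2 pole: residue = g'(a); g'(-12/5) = 0, so the residue is 0.


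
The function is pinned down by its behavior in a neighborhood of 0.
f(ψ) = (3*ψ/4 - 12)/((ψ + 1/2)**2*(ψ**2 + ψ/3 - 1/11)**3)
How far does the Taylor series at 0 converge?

Denominator factor (ψ**2 + ψ/3 - 1/11)^3: discriminant 47/99, real irrational roots -1/6 + (1/66)*sqrt(517) and -1/6 - (1/66)*sqrt(517); poles of order 3, moduli -1/6 + (1/66)*sqrt(517) and 1/6 + (1/66)*sqrt(517).
Denominator factor (ψ + 1/2)^2: pole of order 2 at -1/2, modulus 1/2.
The radius of convergence is the smallest modulus among the singular points: -1/6 + (1/66)*sqrt(517).

The radius of convergence is -1/6 + (1/66)*sqrt(517).


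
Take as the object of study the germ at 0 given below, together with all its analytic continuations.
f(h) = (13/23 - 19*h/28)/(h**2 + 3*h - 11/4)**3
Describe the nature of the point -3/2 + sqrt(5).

The point is a pole of order 3.

The denominator factor h**2 + 3*h - 11/4 vanishes at -3/2 + sqrt(5) and appears to the power 3; the numerator there equals 2039/1288 - (19/28)*sqrt(5), nonzero, and no other factor vanishes.
Hence a pole whose order is the multiplicity, 3.


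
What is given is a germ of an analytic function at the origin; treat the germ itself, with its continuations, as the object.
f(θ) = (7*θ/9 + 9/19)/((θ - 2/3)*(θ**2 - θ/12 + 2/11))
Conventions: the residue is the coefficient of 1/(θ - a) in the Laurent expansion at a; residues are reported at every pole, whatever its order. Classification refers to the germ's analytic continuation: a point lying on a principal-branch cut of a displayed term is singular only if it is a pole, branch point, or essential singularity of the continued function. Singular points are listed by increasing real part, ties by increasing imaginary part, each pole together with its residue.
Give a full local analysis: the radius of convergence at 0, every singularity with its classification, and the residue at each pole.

Radius of convergence at 0: (1/11)*sqrt(22).
At (1/24) - ((1/264)*sqrt(12551))*i: a pole of order 1; residue (-5599/6441) - ((23869/7349181)*sqrt(12551))*i.
At (1/24) + ((1/264)*sqrt(12551))*i: a pole of order 1; residue (-5599/6441) + ((23869/7349181)*sqrt(12551))*i.
At 2/3: a pole of order 1; residue 11198/6441.


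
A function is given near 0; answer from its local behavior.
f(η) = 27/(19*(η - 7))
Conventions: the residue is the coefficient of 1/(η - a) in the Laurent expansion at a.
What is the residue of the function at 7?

At the order-1 pole 7 set g(η) = (η - (7))*f(η) = 27/19.
Simple pole: residue = g(a) at a = 7, which is 27/19.

The residue is 27/19.


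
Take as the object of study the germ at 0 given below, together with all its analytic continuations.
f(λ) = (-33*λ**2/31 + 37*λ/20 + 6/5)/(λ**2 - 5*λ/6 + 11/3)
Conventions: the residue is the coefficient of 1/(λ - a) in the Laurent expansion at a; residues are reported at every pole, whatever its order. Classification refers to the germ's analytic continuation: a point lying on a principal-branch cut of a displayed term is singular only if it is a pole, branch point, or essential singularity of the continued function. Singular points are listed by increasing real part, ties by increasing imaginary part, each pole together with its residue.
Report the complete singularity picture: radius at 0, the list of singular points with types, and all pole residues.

Radius of convergence at 0: (1/3)*sqrt(33).
At (5/12) - ((1/12)*sqrt(503))*i: a pole of order 1; residue (597/1240) + ((40953/623720)*sqrt(503))*i.
At (5/12) + ((1/12)*sqrt(503))*i: a pole of order 1; residue (597/1240) - ((40953/623720)*sqrt(503))*i.

Denominator factor (λ**2 - 5*λ/6 + 11/3): discriminant -503/36, complex-conjugate roots (5/12) + ((1/12)*sqrt(503))*i and (5/12) - ((1/12)*sqrt(503))*i; poles of order 1, moduli (1/3)*sqrt(33) and (1/3)*sqrt(33).
The radius of convergence is the smallest modulus among the singular points: (1/3)*sqrt(33).
The factor λ**2 - 5*λ/6 + 11/3 splits as (λ - a)(λ - a') with a = (5/12) - ((1/12)*sqrt(503))*i, a' = (5/12) + ((1/12)*sqrt(503))*i. At the order-1 pole a set g(λ) = (λ - a)*f(λ) = [-33*λ**2/31 + 37*λ/20 + 6/5] / (λ - a').
Simple pole: residue = g(a) at a = (5/12) - ((1/12)*sqrt(503))*i, which is (597/1240) + ((40953/623720)*sqrt(503))*i.
The factor λ**2 - 5*λ/6 + 11/3 splits as (λ - a)(λ - a') with a = (5/12) + ((1/12)*sqrt(503))*i, a' = (5/12) - ((1/12)*sqrt(503))*i. At the order-1 pole a set g(λ) = (λ - a)*f(λ) = [-33*λ**2/31 + 37*λ/20 + 6/5] / (λ - a').
Simple pole: residue = g(a) at a = (5/12) + ((1/12)*sqrt(503))*i, which is (597/1240) - ((40953/623720)*sqrt(503))*i.
List the singular points by increasing real part (a conjugate pair: the negative imaginary part first).
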